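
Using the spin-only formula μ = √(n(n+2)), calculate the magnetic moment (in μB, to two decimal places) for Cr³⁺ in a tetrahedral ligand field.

Cr is in group 6, so Cr³⁺ is d³ (6 − 3 = 3).
With tetrahedral geometry the complex is necessarily high-spin.
Configuration: e^2 t2^1 → 3 unpaired electrons.
μ(spin-only) = √[3(3+2)] = √15 ≈ 3.87 μB.

3.87 μB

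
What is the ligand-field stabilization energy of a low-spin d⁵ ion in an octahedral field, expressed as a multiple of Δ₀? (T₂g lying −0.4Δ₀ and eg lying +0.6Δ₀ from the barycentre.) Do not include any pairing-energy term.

Configuration: t₂g⁵ eg⁰.
CFSE = 5(-0.4Δ₀) + 0(0.6Δ₀) = -2.0Δ₀ + 0.0Δ₀ = -2.0Δ₀.

-2.0 Δ₀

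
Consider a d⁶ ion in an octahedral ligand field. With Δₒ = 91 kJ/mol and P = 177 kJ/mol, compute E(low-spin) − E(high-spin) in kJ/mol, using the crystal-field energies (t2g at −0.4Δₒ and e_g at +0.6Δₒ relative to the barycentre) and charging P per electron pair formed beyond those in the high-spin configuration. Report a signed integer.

High-spin: t2g^4 e_g^2, CFSE = -0.4Δₒ = -36 kJ/mol.
Low-spin t2g^6 e_g^0 gives -2.4Δₒ = -218 kJ/mol, but forming 2 extra pairs costs 2P = 354 kJ/mol, so E(LS) = -218 + 354 = 136 kJ/mol.
Thus E(LS) − E(HS) = 172 kJ/mol.

172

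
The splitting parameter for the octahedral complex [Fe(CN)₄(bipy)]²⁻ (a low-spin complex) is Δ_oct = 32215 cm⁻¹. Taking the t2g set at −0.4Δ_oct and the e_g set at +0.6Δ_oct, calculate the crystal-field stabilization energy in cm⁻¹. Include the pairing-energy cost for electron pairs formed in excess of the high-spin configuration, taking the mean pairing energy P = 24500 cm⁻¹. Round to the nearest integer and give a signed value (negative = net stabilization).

Ligand charges: 4×(-1) from CN⁻ and 1×(+0) from bipy sum to -4; with overall charge -2, Fe is +2.
Fe is in group 8, so Fe²⁺ is d⁶ (8 − 2 = 6).
Electron filling gives t2g^6 e_g^0.
CFSE(orbital) = 6×(-0.4Δ_oct) + 0×(0.6Δ_oct) = -2.4Δ_oct; with Δ_oct = 32215 cm⁻¹ that is -77316 cm⁻¹.
Pairing penalty: 3 pairs vs 1 in the high-spin reference → 2 extra × P = 49000 cm⁻¹.
Overall CFSE = -77316 + 49000 = -28316 cm⁻¹.

-28316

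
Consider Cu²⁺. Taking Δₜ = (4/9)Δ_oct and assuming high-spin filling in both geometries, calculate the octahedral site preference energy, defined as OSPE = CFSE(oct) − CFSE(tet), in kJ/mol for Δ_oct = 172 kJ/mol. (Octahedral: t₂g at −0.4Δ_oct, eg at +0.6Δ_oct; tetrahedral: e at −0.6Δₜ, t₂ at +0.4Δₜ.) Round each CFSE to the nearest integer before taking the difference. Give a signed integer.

Group 11 minus oxidation state +2 gives a d⁹ configuration for Cu²⁺.
Octahedral (high-spin): t₂g⁶ eg³, CFSE = 6(−0.4) + 3(+0.6) = -0.6Δ_oct = -0.6 × 172 = -103 kJ/mol.
Tetrahedral: e⁴ t₂⁵, CFSE = 4(−0.6) + 5(+0.4) = -0.4Δₜ = -0.4 × (4/9) × 172 = -31 kJ/mol.
OSPE = CFSE(oct) − CFSE(tet) = -103 − (-31) = -72 kJ/mol.

-72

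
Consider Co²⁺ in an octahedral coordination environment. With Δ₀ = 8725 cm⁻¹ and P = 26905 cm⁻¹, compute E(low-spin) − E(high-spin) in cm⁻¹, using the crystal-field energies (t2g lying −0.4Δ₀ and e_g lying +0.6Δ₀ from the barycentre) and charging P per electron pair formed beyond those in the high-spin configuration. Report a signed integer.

Co sits in group 9; removing 2 electrons leaves Co²⁺ with 9 − 2 = 7 d electrons.
In the high-spin limit (t2g^5 e_g^2) the orbital term is -0.8Δ₀ = -6980 cm⁻¹, with no excess pairing.
For low-spin the configuration is t2g^6 e_g^1: orbital energy -1.8 × 8725 = -15705 cm⁻¹, and 1 additional pair relative to high-spin adds 26905 cm⁻¹, giving 11200 cm⁻¹.
The difference is 11200 − (-6980) = 18180 cm⁻¹, so high-spin lies lower.

18180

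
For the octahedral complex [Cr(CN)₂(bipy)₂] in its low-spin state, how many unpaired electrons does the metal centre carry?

Ligand charges: 2×(-1) from CN⁻ and 2×(+0) from bipy sum to -2; with overall charge +0, Cr is +2.
Cr²⁺: group 6, so d-count = 6 − 2 = 4.
Configuration: t₂g⁴ eg⁰, giving 2 unpaired electrons.

2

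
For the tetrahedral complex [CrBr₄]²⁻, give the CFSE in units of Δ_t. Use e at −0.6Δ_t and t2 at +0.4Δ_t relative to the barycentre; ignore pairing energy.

Each Br⁻ contributes -1; 4 × (-1) = -4. With overall charge -2, Cr is in the +2 oxidation state.
Cr is in group 6, so Cr²⁺ is d⁴ (6 − 2 = 4).
Tetrahedral fields are weak (Δₜ ≈ 4/9 Δₒ), so electrons fill high-spin.
Configuration: e^2 t2^2.
CFSE = 2(-0.6Δ_t) + 2(0.4Δ_t) = -1.2Δ_t + 0.8Δ_t = -0.4Δ_t.

-0.4 Δ_t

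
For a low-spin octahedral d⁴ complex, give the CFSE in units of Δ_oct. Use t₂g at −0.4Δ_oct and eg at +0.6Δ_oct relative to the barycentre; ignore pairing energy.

Configuration: t₂g⁴ eg⁰.
CFSE = 4(-0.4Δ_oct) + 0(0.6Δ_oct) = -1.6Δ_oct + 0.0Δ_oct = -1.6Δ_oct.

-1.6 Δ_oct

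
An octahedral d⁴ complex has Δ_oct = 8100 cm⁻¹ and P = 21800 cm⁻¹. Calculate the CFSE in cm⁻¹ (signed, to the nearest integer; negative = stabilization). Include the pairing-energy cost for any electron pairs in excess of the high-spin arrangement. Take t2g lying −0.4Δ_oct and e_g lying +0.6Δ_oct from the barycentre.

Δ_oct < P, so pairing is avoided: the ground state is high-spin.
Filling d⁴ accordingly: t2g^3 e_g^1.
Orbital CFSE = -0.6Δ_oct = -0.6 × 8100 = -4860 cm⁻¹.
High-spin has no excess pairs, so no pairing correction applies.

-4860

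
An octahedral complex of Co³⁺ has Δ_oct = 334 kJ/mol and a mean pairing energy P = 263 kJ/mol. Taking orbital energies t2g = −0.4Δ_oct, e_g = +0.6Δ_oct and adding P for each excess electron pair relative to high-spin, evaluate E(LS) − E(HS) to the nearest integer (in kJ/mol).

-142

Co sits in group 9; removing 3 electrons leaves Co³⁺ with 9 − 3 = 6 d electrons.
High-spin: t2g^4 e_g^2, CFSE = -0.4Δ_oct = -134 kJ/mol.
Low-spin: t2g^6 e_g^0, orbital CFSE = -2.4Δ_oct = -802 kJ/mol; plus 2 excess pairs × P = +526 kJ/mol; total -276 kJ/mol.
E(LS) − E(HS) = -276 − (-134) = -142 kJ/mol.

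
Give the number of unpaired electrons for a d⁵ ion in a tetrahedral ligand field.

Tetrahedral fields are weak (Δₜ ≈ 4/9 Δₒ), so electrons fill high-spin.
Configuration: e² t₂³, giving 5 unpaired electrons.

5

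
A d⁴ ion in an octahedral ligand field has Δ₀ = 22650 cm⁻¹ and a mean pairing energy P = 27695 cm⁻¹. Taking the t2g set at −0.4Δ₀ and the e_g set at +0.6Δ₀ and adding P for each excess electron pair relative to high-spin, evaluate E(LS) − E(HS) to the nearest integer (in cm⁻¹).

5045

In the high-spin limit (t2g^3 e_g^1) the orbital term is -0.6Δ₀ = -13590 cm⁻¹, with no excess pairing.
Low-spin: t2g^4 e_g^0, orbital CFSE = -1.6Δ₀ = -36240 cm⁻¹; plus 1 excess pair × P = +27695 cm⁻¹; total -8545 cm⁻¹.
The difference is -8545 − (-13590) = 5045 cm⁻¹, so high-spin lies lower.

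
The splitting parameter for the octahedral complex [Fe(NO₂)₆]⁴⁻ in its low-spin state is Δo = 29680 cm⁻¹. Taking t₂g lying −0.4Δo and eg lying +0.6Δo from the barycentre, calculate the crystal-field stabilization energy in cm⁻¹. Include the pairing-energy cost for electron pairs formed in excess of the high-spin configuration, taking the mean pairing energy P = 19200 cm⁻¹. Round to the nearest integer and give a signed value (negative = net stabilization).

-32832

Each NO₂⁻ contributes -1; 6 × (-1) = -6. With overall charge -4, Fe is in the +2 oxidation state.
Fe²⁺: group 8, so d-count = 8 − 2 = 6.
Electron filling gives t₂g⁶ eg⁰.
Orbital CFSE = 6(-0.4) + 0(0.6) = -2.4Δo = -2.4 × 29680 = -71232 cm⁻¹.
Relative to high-spin t₂g⁴ eg² (1 paired), the low-spin configuration has 2 additional pairs, contributing +2 × 19200 = +38400 cm⁻¹.
Combining: -71232 + 38400 = -32832 cm⁻¹.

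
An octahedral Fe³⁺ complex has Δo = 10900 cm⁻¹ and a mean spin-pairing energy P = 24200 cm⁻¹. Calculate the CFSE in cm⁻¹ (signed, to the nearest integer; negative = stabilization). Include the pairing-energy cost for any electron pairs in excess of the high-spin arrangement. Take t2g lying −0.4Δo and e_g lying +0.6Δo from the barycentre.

0

Group 8 minus oxidation state +3 gives a d⁵ configuration for Fe³⁺.
Δo < P, so pairing is avoided: the ground state is high-spin.
Filling d⁵ accordingly: t2g^3 e_g^2.
Orbital CFSE = 0.0Δo = 0.0 × 10900 = 0 cm⁻¹.
High-spin has no excess pairs, so no pairing correction applies.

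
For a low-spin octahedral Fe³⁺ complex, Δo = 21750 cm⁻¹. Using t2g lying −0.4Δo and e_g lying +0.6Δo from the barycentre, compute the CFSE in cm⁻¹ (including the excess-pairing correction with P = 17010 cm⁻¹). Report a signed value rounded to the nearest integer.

Fe³⁺: group 8, so d-count = 8 − 3 = 5.
The d⁵ electrons fill as t2g^5 e_g^0.
Orbital CFSE = 5(-0.4) + 0(0.6) = -2.0Δo = -2.0 × 21750 = -43500 cm⁻¹.
Pairing penalty: 2 pairs vs 0 in the high-spin reference → 2 extra × P = 34020 cm⁻¹.
Overall CFSE = -43500 + 34020 = -9480 cm⁻¹.

-9480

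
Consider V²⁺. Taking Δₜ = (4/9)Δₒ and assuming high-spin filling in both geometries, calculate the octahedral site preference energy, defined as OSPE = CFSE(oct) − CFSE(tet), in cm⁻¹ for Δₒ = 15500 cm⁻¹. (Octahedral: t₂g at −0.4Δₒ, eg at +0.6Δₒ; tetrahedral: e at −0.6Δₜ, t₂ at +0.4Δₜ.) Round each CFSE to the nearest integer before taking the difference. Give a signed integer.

-13089

Group 5 minus oxidation state +2 gives a d³ configuration for V²⁺.
In an octahedral site d³ (HS) is t2g^3 e_g^0, giving CFSE(oct) = -1.2Δₒ = -18600 cm⁻¹.
Tetrahedral: e^2 t2^1, CFSE = 2(−0.6) + 1(+0.4) = -0.8Δₜ = -0.8 × (4/9) × 15500 = -5511 cm⁻¹.
Subtracting, OSPE = -18600 − (-5511) = -13089 cm⁻¹.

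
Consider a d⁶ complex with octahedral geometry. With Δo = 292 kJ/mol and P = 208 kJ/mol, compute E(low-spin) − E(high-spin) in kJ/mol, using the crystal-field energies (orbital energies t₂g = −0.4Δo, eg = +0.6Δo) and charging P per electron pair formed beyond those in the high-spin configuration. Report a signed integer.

In the high-spin limit (t₂g⁴ eg²) the orbital term is -0.4Δo = -117 kJ/mol, with no excess pairing.
For low-spin the configuration is t₂g⁶ eg⁰: orbital energy -2.4 × 292 = -701 kJ/mol, and 2 additional pairs relative to high-spin add 416 kJ/mol, giving -285 kJ/mol.
E(LS) − E(HS) = -285 − (-117) = -168 kJ/mol.

-168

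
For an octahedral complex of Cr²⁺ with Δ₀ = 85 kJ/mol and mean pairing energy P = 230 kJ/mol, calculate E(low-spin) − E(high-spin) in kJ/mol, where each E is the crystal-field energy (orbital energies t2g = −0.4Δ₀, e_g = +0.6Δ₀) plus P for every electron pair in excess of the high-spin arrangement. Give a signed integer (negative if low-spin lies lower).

Cr²⁺: group 6, so d-count = 6 − 2 = 4.
In the high-spin limit (t2g^3 e_g^1) the orbital term is -0.6Δ₀ = -51 kJ/mol, with no excess pairing.
For low-spin the configuration is t2g^4 e_g^0: orbital energy -1.6 × 85 = -136 kJ/mol, and 1 additional pair relative to high-spin adds 230 kJ/mol, giving 94 kJ/mol.
The difference is 94 − (-51) = 145 kJ/mol, so high-spin lies lower.

145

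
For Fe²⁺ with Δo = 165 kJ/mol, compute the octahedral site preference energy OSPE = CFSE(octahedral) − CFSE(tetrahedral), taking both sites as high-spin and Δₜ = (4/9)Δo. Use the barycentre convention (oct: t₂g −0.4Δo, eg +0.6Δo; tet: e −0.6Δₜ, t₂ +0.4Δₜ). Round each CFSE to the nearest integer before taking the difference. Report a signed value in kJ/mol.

-22

Fe is in group 8, so Fe²⁺ is d⁶ (8 − 2 = 6).
In an octahedral site d⁶ (HS) is t₂g⁴ eg², giving CFSE(oct) = -0.4Δo = -66 kJ/mol.
Tetrahedral e³ t₂³ gives -0.6Δₜ = -0.6 × (4/9) × 165 = -44 kJ/mol.
OSPE = -66 − (-44) = -22 kJ/mol.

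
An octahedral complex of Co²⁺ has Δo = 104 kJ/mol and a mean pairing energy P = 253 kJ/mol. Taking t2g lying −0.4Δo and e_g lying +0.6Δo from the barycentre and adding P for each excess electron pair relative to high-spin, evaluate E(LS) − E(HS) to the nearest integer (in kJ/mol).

149

Co is in group 9, so Co²⁺ is d⁷ (9 − 2 = 7).
High-spin d⁷ fills as t2g^5 e_g^2 with CFSE 5(−0.4) + 2(+0.6) = -0.8Δo = -83 kJ/mol.
For low-spin the configuration is t2g^6 e_g^1: orbital energy -1.8 × 104 = -187 kJ/mol, and 1 additional pair relative to high-spin adds 253 kJ/mol, giving 66 kJ/mol.
E(LS) − E(HS) = 66 − (-83) = 149 kJ/mol.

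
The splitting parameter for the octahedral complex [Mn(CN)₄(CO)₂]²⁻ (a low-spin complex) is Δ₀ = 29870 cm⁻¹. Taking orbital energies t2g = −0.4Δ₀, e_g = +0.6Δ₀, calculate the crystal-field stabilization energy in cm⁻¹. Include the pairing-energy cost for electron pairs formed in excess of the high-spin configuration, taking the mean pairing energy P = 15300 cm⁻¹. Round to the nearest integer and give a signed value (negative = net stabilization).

-29140

Ligand charges: 4×(-1) from CN⁻ and 2×(+0) from CO sum to -4; with overall charge -2, Mn is +2.
Mn²⁺: group 7, so d-count = 7 − 2 = 5.
Electron filling gives t2g^5 e_g^0.
CFSE(orbital) = 5×(-0.4Δ₀) + 0×(0.6Δ₀) = -2.0Δ₀; with Δ₀ = 29870 cm⁻¹ that is -59740 cm⁻¹.
High-spin d⁵ would be t2g^3 e_g^2 with 0 pairs; low-spin has 2, so 2 excess pairs cost +2P = +30600 cm⁻¹.
Combining: -59740 + 30600 = -29140 cm⁻¹.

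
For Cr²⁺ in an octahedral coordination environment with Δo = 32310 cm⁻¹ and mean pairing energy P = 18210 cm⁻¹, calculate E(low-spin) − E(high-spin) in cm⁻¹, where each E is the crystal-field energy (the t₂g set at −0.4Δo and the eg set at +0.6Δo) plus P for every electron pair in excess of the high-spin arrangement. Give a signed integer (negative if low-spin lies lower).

-14100

Group 6 minus oxidation state +2 gives a d⁴ configuration for Cr²⁺.
In the high-spin limit (t₂g³ eg¹) the orbital term is -0.6Δo = -19386 cm⁻¹, with no excess pairing.
For low-spin the configuration is t₂g⁴ eg⁰: orbital energy -1.6 × 32310 = -51696 cm⁻¹, and 1 additional pair relative to high-spin adds 18210 cm⁻¹, giving -33486 cm⁻¹.
The difference is -33486 − (-19386) = -14100 cm⁻¹, so low-spin lies lower.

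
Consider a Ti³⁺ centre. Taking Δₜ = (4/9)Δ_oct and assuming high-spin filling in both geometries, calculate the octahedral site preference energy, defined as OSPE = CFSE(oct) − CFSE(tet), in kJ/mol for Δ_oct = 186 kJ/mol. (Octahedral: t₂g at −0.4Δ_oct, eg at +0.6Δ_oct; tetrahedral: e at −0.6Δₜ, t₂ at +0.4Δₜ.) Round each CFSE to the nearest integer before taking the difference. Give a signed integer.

Ti sits in group 4; removing 3 electrons leaves Ti³⁺ with 4 − 3 = 1 d electrons.
In an octahedral site d¹ (HS) is t₂g¹ eg⁰, giving CFSE(oct) = -0.4Δ_oct = -74 kJ/mol.
Tetrahedral: e¹ t₂⁰, CFSE = 1(−0.6) + 0(+0.4) = -0.6Δₜ = -0.6 × (4/9) × 186 = -50 kJ/mol.
Subtracting, OSPE = -74 − (-50) = -24 kJ/mol.

-24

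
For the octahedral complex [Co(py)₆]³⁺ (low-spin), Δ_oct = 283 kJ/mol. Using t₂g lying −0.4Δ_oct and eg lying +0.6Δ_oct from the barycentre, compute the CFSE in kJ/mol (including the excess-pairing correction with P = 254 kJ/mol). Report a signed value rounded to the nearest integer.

-171

py is neutral, so the +3 overall charge sits on Co: oxidation state +3.
Co³⁺: group 9, so d-count = 9 − 3 = 6.
The d⁶ electrons fill as t₂g⁶ eg⁰.
The orbital stabilization is -2.4Δ_oct = -2.4 × 283 = -679 kJ/mol.
Pairing penalty: 3 pairs vs 1 in the high-spin reference → 2 extra × P = 508 kJ/mol.
Overall CFSE = -679 + 508 = -171 kJ/mol.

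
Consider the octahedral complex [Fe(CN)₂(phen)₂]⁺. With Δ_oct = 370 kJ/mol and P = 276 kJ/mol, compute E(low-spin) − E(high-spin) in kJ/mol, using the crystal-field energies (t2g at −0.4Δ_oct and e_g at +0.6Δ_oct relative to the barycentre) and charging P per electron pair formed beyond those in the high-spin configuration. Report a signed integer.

-188

Ligand charges: 2×(-1) from CN⁻ and 2×(+0) from phen sum to -2; with overall charge +1, Fe is +3.
Fe sits in group 8; removing 3 electrons leaves Fe³⁺ with 8 − 3 = 5 d electrons.
High-spin d⁵ fills as t2g^3 e_g^2 with CFSE 3(−0.4) + 2(+0.6) = 0.0Δ_oct = 0 kJ/mol.
Low-spin: t2g^5 e_g^0, orbital CFSE = -2.0Δ_oct = -740 kJ/mol; plus 2 excess pairs × P = +552 kJ/mol; total -188 kJ/mol.
E(LS) − E(HS) = -188 − (0) = -188 kJ/mol.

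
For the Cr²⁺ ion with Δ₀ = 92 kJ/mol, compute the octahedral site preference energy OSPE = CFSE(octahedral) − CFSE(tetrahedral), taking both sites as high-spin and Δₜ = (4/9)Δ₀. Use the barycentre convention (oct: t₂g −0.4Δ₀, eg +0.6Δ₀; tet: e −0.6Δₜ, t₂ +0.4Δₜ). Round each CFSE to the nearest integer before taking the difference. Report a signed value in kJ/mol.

-39

Cr sits in group 6; removing 2 electrons leaves Cr²⁺ with 6 − 2 = 4 d electrons.
In an octahedral site d⁴ (HS) is t₂g³ eg¹, giving CFSE(oct) = -0.6Δ₀ = -55 kJ/mol.
In a tetrahedral site the filling is e² t₂²: CFSE(tet) = -0.4Δₜ = -0.4 × (4/9)(92) = -16 kJ/mol.
OSPE = CFSE(oct) − CFSE(tet) = -55 − (-16) = -39 kJ/mol.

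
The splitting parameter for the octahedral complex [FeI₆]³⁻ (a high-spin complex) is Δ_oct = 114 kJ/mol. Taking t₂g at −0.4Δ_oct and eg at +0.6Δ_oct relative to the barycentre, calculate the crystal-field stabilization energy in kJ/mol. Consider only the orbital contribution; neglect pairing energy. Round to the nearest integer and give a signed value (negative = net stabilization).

0

Each I⁻ contributes -1; 6 × (-1) = -6. With overall charge -3, Fe is in the +3 oxidation state.
Fe sits in group 8; removing 3 electrons leaves Fe³⁺ with 8 − 3 = 5 d electrons.
Electron filling gives t₂g³ eg².
The orbital stabilization is 0.0Δ_oct = 0.0 × 114 = 0 kJ/mol.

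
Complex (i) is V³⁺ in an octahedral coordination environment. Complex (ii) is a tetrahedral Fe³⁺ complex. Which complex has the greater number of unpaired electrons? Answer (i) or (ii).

(ii)

(i): V is in group 5, so V³⁺ is d² (5 − 3 = 2); t2g^2 e_g^0 → 2 unpaired.
(ii): Fe is in group 8, so Fe³⁺ is d⁵ (8 − 3 = 5); Tetrahedral splitting is small, so the complex is high-spin; e² t₂³ → 5 unpaired.
So (ii) has more unpaired electrons.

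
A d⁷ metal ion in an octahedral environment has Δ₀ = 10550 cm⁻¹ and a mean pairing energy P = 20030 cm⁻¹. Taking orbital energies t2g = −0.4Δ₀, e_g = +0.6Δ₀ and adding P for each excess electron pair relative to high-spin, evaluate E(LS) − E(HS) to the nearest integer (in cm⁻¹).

In the high-spin limit (t2g^5 e_g^2) the orbital term is -0.8Δ₀ = -8440 cm⁻¹, with no excess pairing.
For low-spin the configuration is t2g^6 e_g^1: orbital energy -1.8 × 10550 = -18990 cm⁻¹, and 1 additional pair relative to high-spin adds 20030 cm⁻¹, giving 1040 cm⁻¹.
The difference is 1040 − (-8440) = 9480 cm⁻¹, so high-spin lies lower.

9480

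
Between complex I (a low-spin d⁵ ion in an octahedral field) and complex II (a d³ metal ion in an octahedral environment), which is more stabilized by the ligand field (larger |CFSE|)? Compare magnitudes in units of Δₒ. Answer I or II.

I

I: t₂g⁵ eg⁰, CFSE = -2.0Δₒ.
II: t₂g³ eg⁰, CFSE = -1.2Δₒ.
So I has the larger |CFSE|.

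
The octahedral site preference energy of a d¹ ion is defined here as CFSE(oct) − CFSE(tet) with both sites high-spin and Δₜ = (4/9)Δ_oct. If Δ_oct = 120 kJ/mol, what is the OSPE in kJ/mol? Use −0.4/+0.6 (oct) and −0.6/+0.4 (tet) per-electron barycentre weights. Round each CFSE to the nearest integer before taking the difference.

-16

Octahedral (high-spin): t2g^1 e_g^0, CFSE = 1(−0.4) + 0(+0.6) = -0.4Δ_oct = -0.4 × 120 = -48 kJ/mol.
Tetrahedral e^1 t2^0 gives -0.6Δₜ = -0.6 × (4/9) × 120 = -32 kJ/mol.
OSPE = -48 − (-32) = -16 kJ/mol.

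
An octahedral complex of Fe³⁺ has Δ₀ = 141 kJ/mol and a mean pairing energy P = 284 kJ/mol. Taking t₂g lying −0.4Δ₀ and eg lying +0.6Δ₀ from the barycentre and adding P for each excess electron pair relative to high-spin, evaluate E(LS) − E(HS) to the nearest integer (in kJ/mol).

286

Fe³⁺: group 8, so d-count = 8 − 3 = 5.
In the high-spin limit (t₂g³ eg²) the orbital term is 0.0Δ₀ = 0 kJ/mol, with no excess pairing.
Low-spin t₂g⁵ eg⁰ gives -2.0Δ₀ = -282 kJ/mol, but forming 2 extra pairs costs 2P = 568 kJ/mol, so E(LS) = -282 + 568 = 286 kJ/mol.
The difference is 286 − (0) = 286 kJ/mol, so high-spin lies lower.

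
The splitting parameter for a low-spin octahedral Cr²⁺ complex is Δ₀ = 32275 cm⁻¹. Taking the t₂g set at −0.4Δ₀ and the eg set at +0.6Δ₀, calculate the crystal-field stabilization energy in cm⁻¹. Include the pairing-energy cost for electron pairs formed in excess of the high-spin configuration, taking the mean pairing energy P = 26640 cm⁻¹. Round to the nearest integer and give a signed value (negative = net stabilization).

Cr is in group 6, so Cr²⁺ is d⁴ (6 − 2 = 4).
Configuration: t₂g⁴ eg⁰.
Orbital CFSE = 4(-0.4) + 0(0.6) = -1.6Δ₀ = -1.6 × 32275 = -51640 cm⁻¹.
High-spin d⁴ would be t₂g³ eg¹ with 0 pairs; low-spin has 1, so 1 excess pair costs +1P = +26640 cm⁻¹.
Combining: -51640 + 26640 = -25000 cm⁻¹.

-25000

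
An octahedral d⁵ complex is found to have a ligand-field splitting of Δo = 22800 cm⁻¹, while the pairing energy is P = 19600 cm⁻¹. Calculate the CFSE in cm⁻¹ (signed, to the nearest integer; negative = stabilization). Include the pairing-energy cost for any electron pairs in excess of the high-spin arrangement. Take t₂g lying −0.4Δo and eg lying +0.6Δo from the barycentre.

Δo > P, so pairing is preferred: the ground state is low-spin.
Configuration: t₂g⁵ eg⁰.
Orbital CFSE = -2.0Δo = -2.0 × 22800 = -45600 cm⁻¹.
Excess pairs vs high-spin: 2 − 0 = 2; pairing cost = +39200 cm⁻¹.
Net CFSE = -45600 + 39200 = -6400 cm⁻¹.

-6400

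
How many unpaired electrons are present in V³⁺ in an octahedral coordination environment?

2

V³⁺: group 5, so d-count = 5 − 3 = 2.
Configuration: t₂g² eg⁰, giving 2 unpaired electrons.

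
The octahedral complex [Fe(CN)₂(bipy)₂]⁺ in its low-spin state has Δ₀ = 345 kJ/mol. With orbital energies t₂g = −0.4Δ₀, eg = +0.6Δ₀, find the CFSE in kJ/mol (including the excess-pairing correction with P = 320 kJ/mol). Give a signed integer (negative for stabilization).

Ligand charges: 2×(-1) from CN⁻ and 2×(+0) from bipy sum to -2; with overall charge +1, Fe is +3.
Fe sits in group 8; removing 3 electrons leaves Fe³⁺ with 8 − 3 = 5 d electrons.
Electron filling gives t₂g⁵ eg⁰.
Orbital CFSE = 5(-0.4) + 0(0.6) = -2.0Δ₀ = -2.0 × 345 = -690 kJ/mol.
High-spin d⁵ would be t₂g³ eg² with 0 pairs; low-spin has 2, so 2 excess pairs cost +2P = +640 kJ/mol.
Combining: -690 + 640 = -50 kJ/mol.

-50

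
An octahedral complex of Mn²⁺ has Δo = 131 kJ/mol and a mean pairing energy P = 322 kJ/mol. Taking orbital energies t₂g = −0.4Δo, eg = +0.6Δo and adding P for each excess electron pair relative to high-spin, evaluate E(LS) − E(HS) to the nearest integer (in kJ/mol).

382

Mn²⁺: group 7, so d-count = 7 − 2 = 5.
High-spin: t₂g³ eg², CFSE = 0.0Δo = 0 kJ/mol.
Low-spin t₂g⁵ eg⁰ gives -2.0Δo = -262 kJ/mol, but forming 2 extra pairs costs 2P = 644 kJ/mol, so E(LS) = -262 + 644 = 382 kJ/mol.
Thus E(LS) − E(HS) = 382 kJ/mol.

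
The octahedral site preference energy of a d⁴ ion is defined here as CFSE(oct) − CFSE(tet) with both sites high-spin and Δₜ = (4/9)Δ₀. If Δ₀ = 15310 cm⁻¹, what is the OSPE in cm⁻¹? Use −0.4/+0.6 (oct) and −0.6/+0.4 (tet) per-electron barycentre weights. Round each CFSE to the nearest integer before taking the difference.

Octahedral (high-spin): t2g^3 e_g^1, CFSE = 3(−0.4) + 1(+0.6) = -0.6Δ₀ = -0.6 × 15310 = -9186 cm⁻¹.
In a tetrahedral site the filling is e^2 t2^2: CFSE(tet) = -0.4Δₜ = -0.4 × (4/9)(15310) = -2722 cm⁻¹.
OSPE = CFSE(oct) − CFSE(tet) = -9186 − (-2722) = -6464 cm⁻¹.

-6464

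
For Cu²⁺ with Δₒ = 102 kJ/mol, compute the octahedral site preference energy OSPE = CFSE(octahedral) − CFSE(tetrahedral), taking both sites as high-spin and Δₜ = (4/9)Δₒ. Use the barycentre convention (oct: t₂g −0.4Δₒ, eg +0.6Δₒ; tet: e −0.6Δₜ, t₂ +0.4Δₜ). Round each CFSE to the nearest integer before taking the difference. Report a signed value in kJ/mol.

-43

Cu sits in group 11; removing 2 electrons leaves Cu²⁺ with 11 − 2 = 9 d electrons.
Octahedral high-spin t₂g⁶ eg³: CFSE = -0.6 × 102 = -61 kJ/mol.
Tetrahedral: e⁴ t₂⁵, CFSE = 4(−0.6) + 5(+0.4) = -0.4Δₜ = -0.4 × (4/9) × 102 = -18 kJ/mol.
OSPE = CFSE(oct) − CFSE(tet) = -61 − (-18) = -43 kJ/mol.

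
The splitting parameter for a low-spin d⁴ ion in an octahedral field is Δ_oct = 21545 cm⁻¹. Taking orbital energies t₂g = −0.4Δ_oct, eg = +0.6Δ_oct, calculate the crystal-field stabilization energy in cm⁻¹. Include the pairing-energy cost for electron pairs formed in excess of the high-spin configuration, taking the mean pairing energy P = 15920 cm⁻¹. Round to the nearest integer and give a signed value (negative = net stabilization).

The d⁴ electrons fill as t₂g⁴ eg⁰.
CFSE(orbital) = 4×(-0.4Δ_oct) + 0×(0.6Δ_oct) = -1.6Δ_oct; with Δ_oct = 21545 cm⁻¹ that is -34472 cm⁻¹.
Relative to high-spin t₂g³ eg¹ (0 paired), the low-spin configuration has 1 additional pair, contributing +1 × 15920 = +15920 cm⁻¹.
Overall CFSE = -34472 + 15920 = -18552 cm⁻¹.

-18552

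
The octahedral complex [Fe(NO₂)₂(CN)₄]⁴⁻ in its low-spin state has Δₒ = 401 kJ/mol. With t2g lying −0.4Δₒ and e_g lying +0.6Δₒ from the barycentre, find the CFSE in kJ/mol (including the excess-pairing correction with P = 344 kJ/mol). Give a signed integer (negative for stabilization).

-274

Ligand charges: 2×(-1) from NO₂⁻ and 4×(-1) from CN⁻ sum to -6; with overall charge -4, Fe is +2.
Fe²⁺: group 8, so d-count = 8 − 2 = 6.
Electron filling gives t2g^6 e_g^0.
The orbital stabilization is -2.4Δₒ = -2.4 × 401 = -962 kJ/mol.
Relative to high-spin t2g^4 e_g^2 (1 paired), the low-spin configuration has 2 additional pairs, contributing +2 × 344 = +688 kJ/mol.
Overall CFSE = -962 + 688 = -274 kJ/mol.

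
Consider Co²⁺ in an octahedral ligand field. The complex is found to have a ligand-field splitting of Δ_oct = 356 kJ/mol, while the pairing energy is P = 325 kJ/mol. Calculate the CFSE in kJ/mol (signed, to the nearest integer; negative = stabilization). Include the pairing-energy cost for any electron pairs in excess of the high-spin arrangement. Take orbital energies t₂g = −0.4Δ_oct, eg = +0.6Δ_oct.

Group 9 minus oxidation state +2 gives a d⁷ configuration for Co²⁺.
Here Δ_oct > P (356 > 325), so the low-spin state is favoured.
Configuration: t₂g⁶ eg¹.
Orbital CFSE = -1.8Δ_oct = -1.8 × 356 = -641 kJ/mol.
Excess pairs vs high-spin: 3 − 2 = 1; pairing cost = +325 kJ/mol.
Net CFSE = -641 + 325 = -316 kJ/mol.

-316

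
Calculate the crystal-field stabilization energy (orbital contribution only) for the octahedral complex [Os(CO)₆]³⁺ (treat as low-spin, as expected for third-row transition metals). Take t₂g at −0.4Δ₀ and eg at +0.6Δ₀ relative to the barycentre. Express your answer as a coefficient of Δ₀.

-2.0 Δ₀

CO is neutral, so the +3 overall charge sits on Os: oxidation state +3.
Os³⁺: group 8, so d-count = 8 − 3 = 5.
Configuration: t₂g⁵ eg⁰.
CFSE = 5(-0.4Δ₀) + 0(0.6Δ₀) = -2.0Δ₀ + 0.0Δ₀ = -2.0Δ₀.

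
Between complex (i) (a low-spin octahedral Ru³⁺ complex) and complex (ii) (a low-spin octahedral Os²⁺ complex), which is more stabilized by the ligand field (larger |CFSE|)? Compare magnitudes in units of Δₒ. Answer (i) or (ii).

(ii)

(i): Ru sits in group 8; removing 3 electrons leaves Ru³⁺ with 8 − 3 = 5 d electrons; t2g^5 e_g^0, CFSE = -2.0Δₒ.
(ii): Group 8 minus oxidation state +2 gives a d⁶ configuration for Os²⁺; t₂g⁶ eg⁰, CFSE = -2.4Δₒ.
So (ii) has the larger |CFSE|.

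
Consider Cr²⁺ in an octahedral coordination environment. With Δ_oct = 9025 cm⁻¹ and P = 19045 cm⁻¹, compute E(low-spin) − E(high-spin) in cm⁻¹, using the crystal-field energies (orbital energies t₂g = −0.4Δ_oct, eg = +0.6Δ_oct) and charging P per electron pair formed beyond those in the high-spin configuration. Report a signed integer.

Cr²⁺: group 6, so d-count = 6 − 2 = 4.
High-spin: t₂g³ eg¹, CFSE = -0.6Δ_oct = -5415 cm⁻¹.
For low-spin the configuration is t₂g⁴ eg⁰: orbital energy -1.6 × 9025 = -14440 cm⁻¹, and 1 additional pair relative to high-spin adds 19045 cm⁻¹, giving 4605 cm⁻¹.
Thus E(LS) − E(HS) = 10020 cm⁻¹.

10020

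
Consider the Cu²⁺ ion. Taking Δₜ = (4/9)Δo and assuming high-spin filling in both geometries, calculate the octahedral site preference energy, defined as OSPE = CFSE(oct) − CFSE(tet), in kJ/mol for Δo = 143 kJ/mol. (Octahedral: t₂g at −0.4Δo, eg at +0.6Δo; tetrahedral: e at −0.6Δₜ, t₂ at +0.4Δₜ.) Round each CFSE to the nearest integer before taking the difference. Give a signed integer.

-61

Group 11 minus oxidation state +2 gives a d⁹ configuration for Cu²⁺.
Octahedral (high-spin): t₂g⁶ eg³, CFSE = 6(−0.4) + 3(+0.6) = -0.6Δo = -0.6 × 143 = -86 kJ/mol.
Tetrahedral: e⁴ t₂⁵, CFSE = 4(−0.6) + 5(+0.4) = -0.4Δₜ = -0.4 × (4/9) × 143 = -25 kJ/mol.
OSPE = CFSE(oct) − CFSE(tet) = -86 − (-25) = -61 kJ/mol.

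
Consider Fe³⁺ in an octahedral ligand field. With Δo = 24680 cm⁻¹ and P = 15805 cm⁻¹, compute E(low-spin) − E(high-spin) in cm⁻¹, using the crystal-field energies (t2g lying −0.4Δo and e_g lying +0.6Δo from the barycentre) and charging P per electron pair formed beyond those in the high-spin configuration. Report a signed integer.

-17750

Fe is in group 8, so Fe³⁺ is d⁵ (8 − 3 = 5).
In the high-spin limit (t2g^3 e_g^2) the orbital term is 0.0Δo = 0 cm⁻¹, with no excess pairing.
Low-spin t2g^5 e_g^0 gives -2.0Δo = -49360 cm⁻¹, but forming 2 extra pairs costs 2P = 31610 cm⁻¹, so E(LS) = -49360 + 31610 = -17750 cm⁻¹.
Thus E(LS) − E(HS) = -17750 cm⁻¹.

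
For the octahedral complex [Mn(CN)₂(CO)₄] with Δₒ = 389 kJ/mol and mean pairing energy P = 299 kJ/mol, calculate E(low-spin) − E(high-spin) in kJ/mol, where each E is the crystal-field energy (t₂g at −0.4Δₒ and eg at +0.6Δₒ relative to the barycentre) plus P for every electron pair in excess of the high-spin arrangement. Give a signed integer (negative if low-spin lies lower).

Ligand charges: 2×(-1) from CN⁻ and 4×(+0) from CO sum to -2; with overall charge +0, Mn is +2.
Group 7 minus oxidation state +2 gives a d⁵ configuration for Mn²⁺.
High-spin: t₂g³ eg², CFSE = 0.0Δₒ = 0 kJ/mol.
Low-spin: t₂g⁵ eg⁰, orbital CFSE = -2.0Δₒ = -778 kJ/mol; plus 2 excess pairs × P = +598 kJ/mol; total -180 kJ/mol.
The difference is -180 − (0) = -180 kJ/mol, so low-spin lies lower.

-180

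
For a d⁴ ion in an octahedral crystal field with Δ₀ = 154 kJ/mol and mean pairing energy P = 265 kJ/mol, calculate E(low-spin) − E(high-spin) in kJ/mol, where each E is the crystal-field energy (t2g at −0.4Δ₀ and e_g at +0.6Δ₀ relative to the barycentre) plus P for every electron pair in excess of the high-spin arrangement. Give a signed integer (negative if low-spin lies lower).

111

High-spin: t2g^3 e_g^1, CFSE = -0.6Δ₀ = -92 kJ/mol.
For low-spin the configuration is t2g^4 e_g^0: orbital energy -1.6 × 154 = -246 kJ/mol, and 1 additional pair relative to high-spin adds 265 kJ/mol, giving 19 kJ/mol.
E(LS) − E(HS) = 19 − (-92) = 111 kJ/mol.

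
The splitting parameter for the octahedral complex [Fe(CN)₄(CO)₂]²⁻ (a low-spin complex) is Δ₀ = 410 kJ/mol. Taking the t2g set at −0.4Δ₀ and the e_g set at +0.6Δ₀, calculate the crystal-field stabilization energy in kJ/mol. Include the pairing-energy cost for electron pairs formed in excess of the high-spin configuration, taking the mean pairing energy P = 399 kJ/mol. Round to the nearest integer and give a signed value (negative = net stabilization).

-186

Ligand charges: 4×(-1) from CN⁻ and 2×(+0) from CO sum to -4; with overall charge -2, Fe is +2.
Fe is in group 8, so Fe²⁺ is d⁶ (8 − 2 = 6).
Configuration: t2g^6 e_g^0.
CFSE(orbital) = 6×(-0.4Δ₀) + 0×(0.6Δ₀) = -2.4Δ₀; with Δ₀ = 410 kJ/mol that is -984 kJ/mol.
Relative to high-spin t2g^4 e_g^2 (1 paired), the low-spin configuration has 2 additional pairs, contributing +2 × 399 = +798 kJ/mol.
Combining: -984 + 798 = -186 kJ/mol.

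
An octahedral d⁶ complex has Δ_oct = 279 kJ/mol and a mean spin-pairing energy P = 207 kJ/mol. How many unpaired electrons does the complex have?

0

Δ_oct > P, so pairing is preferred: the ground state is low-spin.
Filling d⁶ accordingly: t2g^6 e_g^0.
Unpaired electrons: 0.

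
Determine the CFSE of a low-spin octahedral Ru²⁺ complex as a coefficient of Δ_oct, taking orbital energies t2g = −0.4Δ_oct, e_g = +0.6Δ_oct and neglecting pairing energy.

-2.4 Δ_oct

Ru²⁺: group 8, so d-count = 8 − 2 = 6.
Configuration: t2g^6 e_g^0.
CFSE = 6(-0.4Δ_oct) + 0(0.6Δ_oct) = -2.4Δ_oct + 0.0Δ_oct = -2.4Δ_oct.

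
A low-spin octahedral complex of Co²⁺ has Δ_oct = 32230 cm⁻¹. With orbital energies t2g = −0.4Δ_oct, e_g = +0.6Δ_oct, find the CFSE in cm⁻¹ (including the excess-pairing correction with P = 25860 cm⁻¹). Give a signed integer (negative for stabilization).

-32154

Co is in group 9, so Co²⁺ is d⁷ (9 − 2 = 7).
The d⁷ electrons fill as t2g^6 e_g^1.
CFSE(orbital) = 6×(-0.4Δ_oct) + 1×(0.6Δ_oct) = -1.8Δ_oct; with Δ_oct = 32230 cm⁻¹ that is -58014 cm⁻¹.
Relative to high-spin t2g^5 e_g^2 (2 paired), the low-spin configuration has 1 additional pair, contributing +1 × 25860 = +25860 cm⁻¹.
Net CFSE = -58014 + 25860 = -32154 cm⁻¹.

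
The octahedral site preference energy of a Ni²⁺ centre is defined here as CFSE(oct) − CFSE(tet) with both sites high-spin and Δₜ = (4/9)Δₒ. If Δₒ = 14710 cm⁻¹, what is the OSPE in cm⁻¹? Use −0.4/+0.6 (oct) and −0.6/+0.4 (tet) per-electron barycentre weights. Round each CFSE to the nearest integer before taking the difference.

-12422

Group 10 minus oxidation state +2 gives a d⁸ configuration for Ni²⁺.
Octahedral (high-spin): t₂g⁶ eg², CFSE = 6(−0.4) + 2(+0.6) = -1.2Δₒ = -1.2 × 14710 = -17652 cm⁻¹.
Tetrahedral e⁴ t₂⁴ gives -0.8Δₜ = -0.8 × (4/9) × 14710 = -5230 cm⁻¹.
Subtracting, OSPE = -17652 − (-5230) = -12422 cm⁻¹.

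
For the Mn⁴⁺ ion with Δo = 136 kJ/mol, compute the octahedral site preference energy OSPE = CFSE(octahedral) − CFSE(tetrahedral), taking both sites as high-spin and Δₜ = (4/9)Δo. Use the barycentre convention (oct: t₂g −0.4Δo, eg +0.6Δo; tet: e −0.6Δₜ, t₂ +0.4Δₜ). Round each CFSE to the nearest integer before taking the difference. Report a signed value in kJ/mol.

-115

Mn is in group 7, so Mn⁴⁺ is d³ (7 − 4 = 3).
Octahedral (high-spin): t₂g³ eg⁰, CFSE = 3(−0.4) + 0(+0.6) = -1.2Δo = -1.2 × 136 = -163 kJ/mol.
Tetrahedral: e² t₂¹, CFSE = 2(−0.6) + 1(+0.4) = -0.8Δₜ = -0.8 × (4/9) × 136 = -48 kJ/mol.
OSPE = -163 − (-48) = -115 kJ/mol.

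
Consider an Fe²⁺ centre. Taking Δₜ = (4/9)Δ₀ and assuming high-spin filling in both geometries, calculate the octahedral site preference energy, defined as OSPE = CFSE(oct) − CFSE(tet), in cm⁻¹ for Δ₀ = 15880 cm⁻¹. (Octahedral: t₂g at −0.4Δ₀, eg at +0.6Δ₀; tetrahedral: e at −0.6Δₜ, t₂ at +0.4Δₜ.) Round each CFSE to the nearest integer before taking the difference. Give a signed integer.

-2117

Fe is in group 8, so Fe²⁺ is d⁶ (8 − 2 = 6).
Octahedral high-spin t2g^4 e_g^2: CFSE = -0.4 × 15880 = -6352 cm⁻¹.
In a tetrahedral site the filling is e^3 t2^3: CFSE(tet) = -0.6Δₜ = -0.6 × (4/9)(15880) = -4235 cm⁻¹.
OSPE = -6352 − (-4235) = -2117 cm⁻¹.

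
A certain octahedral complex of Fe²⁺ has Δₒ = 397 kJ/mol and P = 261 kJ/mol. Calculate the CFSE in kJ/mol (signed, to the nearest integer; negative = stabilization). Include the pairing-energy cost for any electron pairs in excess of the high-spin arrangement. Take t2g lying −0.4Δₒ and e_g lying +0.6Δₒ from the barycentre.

Group 8 minus oxidation state +2 gives a d⁶ configuration for Fe²⁺.
With Δₒ > P the complex is low-spin.
Configuration: t2g^6 e_g^0.
Orbital CFSE = -2.4Δₒ = -2.4 × 397 = -953 kJ/mol.
Excess pairs vs high-spin: 3 − 1 = 2; pairing cost = +522 kJ/mol.
Net CFSE = -953 + 522 = -431 kJ/mol.

-431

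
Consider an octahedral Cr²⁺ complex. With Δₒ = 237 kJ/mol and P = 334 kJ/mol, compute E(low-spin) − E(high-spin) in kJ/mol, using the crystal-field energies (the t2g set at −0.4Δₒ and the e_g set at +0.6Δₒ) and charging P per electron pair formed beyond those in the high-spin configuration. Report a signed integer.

97

Cr is in group 6, so Cr²⁺ is d⁴ (6 − 2 = 4).
High-spin: t2g^3 e_g^1, CFSE = -0.6Δₒ = -142 kJ/mol.
Low-spin t2g^4 e_g^0 gives -1.6Δₒ = -379 kJ/mol, but forming 1 extra pair costs 1P = 334 kJ/mol, so E(LS) = -379 + 334 = -45 kJ/mol.
The difference is -45 − (-142) = 97 kJ/mol, so high-spin lies lower.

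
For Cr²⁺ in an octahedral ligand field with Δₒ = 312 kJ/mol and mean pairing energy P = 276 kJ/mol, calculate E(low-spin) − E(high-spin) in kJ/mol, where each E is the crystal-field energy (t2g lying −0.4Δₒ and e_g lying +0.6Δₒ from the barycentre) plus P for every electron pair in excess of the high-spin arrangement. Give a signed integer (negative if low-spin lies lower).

-36

Cr²⁺: group 6, so d-count = 6 − 2 = 4.
In the high-spin limit (t2g^3 e_g^1) the orbital term is -0.6Δₒ = -187 kJ/mol, with no excess pairing.
For low-spin the configuration is t2g^4 e_g^0: orbital energy -1.6 × 312 = -499 kJ/mol, and 1 additional pair relative to high-spin adds 276 kJ/mol, giving -223 kJ/mol.
The difference is -223 − (-187) = -36 kJ/mol, so low-spin lies lower.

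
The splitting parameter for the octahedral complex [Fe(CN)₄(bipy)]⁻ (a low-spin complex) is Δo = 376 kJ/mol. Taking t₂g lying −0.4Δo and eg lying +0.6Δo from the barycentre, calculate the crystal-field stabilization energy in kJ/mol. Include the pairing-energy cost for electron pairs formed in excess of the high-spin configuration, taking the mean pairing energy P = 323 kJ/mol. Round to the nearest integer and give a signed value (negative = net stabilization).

Ligand charges: 4×(-1) from CN⁻ and 1×(+0) from bipy sum to -4; with overall charge -1, Fe is +3.
Group 8 minus oxidation state +3 gives a d⁵ configuration for Fe³⁺.
Electron filling gives t₂g⁵ eg⁰.
Orbital CFSE = 5(-0.4) + 0(0.6) = -2.0Δo = -2.0 × 376 = -752 kJ/mol.
High-spin d⁵ would be t₂g³ eg² with 0 pairs; low-spin has 2, so 2 excess pairs cost +2P = +646 kJ/mol.
Net CFSE = -752 + 646 = -106 kJ/mol.

-106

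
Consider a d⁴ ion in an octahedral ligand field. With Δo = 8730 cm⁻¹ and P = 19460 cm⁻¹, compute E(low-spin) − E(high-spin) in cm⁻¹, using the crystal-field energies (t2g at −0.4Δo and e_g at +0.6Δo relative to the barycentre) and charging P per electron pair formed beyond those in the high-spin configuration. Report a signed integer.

10730

In the high-spin limit (t2g^3 e_g^1) the orbital term is -0.6Δo = -5238 cm⁻¹, with no excess pairing.
Low-spin: t2g^4 e_g^0, orbital CFSE = -1.6Δo = -13968 cm⁻¹; plus 1 excess pair × P = +19460 cm⁻¹; total 5492 cm⁻¹.
Thus E(LS) − E(HS) = 10730 cm⁻¹.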